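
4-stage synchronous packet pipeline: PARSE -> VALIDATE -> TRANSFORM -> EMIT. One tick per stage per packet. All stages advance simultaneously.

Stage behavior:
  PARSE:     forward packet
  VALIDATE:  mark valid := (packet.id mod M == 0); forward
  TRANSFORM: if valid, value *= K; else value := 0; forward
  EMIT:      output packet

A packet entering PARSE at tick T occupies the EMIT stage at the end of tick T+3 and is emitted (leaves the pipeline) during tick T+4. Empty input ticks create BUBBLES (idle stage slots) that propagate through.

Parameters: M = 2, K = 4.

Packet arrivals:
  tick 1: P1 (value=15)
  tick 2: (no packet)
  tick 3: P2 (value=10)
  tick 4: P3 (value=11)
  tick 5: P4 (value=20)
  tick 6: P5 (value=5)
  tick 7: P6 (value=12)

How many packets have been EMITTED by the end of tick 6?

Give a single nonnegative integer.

Answer: 1

Derivation:
Tick 1: [PARSE:P1(v=15,ok=F), VALIDATE:-, TRANSFORM:-, EMIT:-] out:-; in:P1
Tick 2: [PARSE:-, VALIDATE:P1(v=15,ok=F), TRANSFORM:-, EMIT:-] out:-; in:-
Tick 3: [PARSE:P2(v=10,ok=F), VALIDATE:-, TRANSFORM:P1(v=0,ok=F), EMIT:-] out:-; in:P2
Tick 4: [PARSE:P3(v=11,ok=F), VALIDATE:P2(v=10,ok=T), TRANSFORM:-, EMIT:P1(v=0,ok=F)] out:-; in:P3
Tick 5: [PARSE:P4(v=20,ok=F), VALIDATE:P3(v=11,ok=F), TRANSFORM:P2(v=40,ok=T), EMIT:-] out:P1(v=0); in:P4
Tick 6: [PARSE:P5(v=5,ok=F), VALIDATE:P4(v=20,ok=T), TRANSFORM:P3(v=0,ok=F), EMIT:P2(v=40,ok=T)] out:-; in:P5
Emitted by tick 6: ['P1']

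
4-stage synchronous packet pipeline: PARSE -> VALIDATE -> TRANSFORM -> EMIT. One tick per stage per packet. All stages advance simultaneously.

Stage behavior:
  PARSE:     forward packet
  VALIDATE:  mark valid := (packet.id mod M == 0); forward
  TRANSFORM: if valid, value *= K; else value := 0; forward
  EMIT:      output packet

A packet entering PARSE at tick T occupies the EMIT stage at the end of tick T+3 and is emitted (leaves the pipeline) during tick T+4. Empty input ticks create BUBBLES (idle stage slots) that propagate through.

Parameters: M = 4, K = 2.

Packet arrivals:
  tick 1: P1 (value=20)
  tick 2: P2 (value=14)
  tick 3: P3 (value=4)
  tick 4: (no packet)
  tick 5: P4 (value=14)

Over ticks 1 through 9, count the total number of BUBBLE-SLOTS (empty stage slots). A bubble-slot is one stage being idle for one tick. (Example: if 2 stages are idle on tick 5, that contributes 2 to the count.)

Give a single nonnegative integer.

Tick 1: [PARSE:P1(v=20,ok=F), VALIDATE:-, TRANSFORM:-, EMIT:-] out:-; bubbles=3
Tick 2: [PARSE:P2(v=14,ok=F), VALIDATE:P1(v=20,ok=F), TRANSFORM:-, EMIT:-] out:-; bubbles=2
Tick 3: [PARSE:P3(v=4,ok=F), VALIDATE:P2(v=14,ok=F), TRANSFORM:P1(v=0,ok=F), EMIT:-] out:-; bubbles=1
Tick 4: [PARSE:-, VALIDATE:P3(v=4,ok=F), TRANSFORM:P2(v=0,ok=F), EMIT:P1(v=0,ok=F)] out:-; bubbles=1
Tick 5: [PARSE:P4(v=14,ok=F), VALIDATE:-, TRANSFORM:P3(v=0,ok=F), EMIT:P2(v=0,ok=F)] out:P1(v=0); bubbles=1
Tick 6: [PARSE:-, VALIDATE:P4(v=14,ok=T), TRANSFORM:-, EMIT:P3(v=0,ok=F)] out:P2(v=0); bubbles=2
Tick 7: [PARSE:-, VALIDATE:-, TRANSFORM:P4(v=28,ok=T), EMIT:-] out:P3(v=0); bubbles=3
Tick 8: [PARSE:-, VALIDATE:-, TRANSFORM:-, EMIT:P4(v=28,ok=T)] out:-; bubbles=3
Tick 9: [PARSE:-, VALIDATE:-, TRANSFORM:-, EMIT:-] out:P4(v=28); bubbles=4
Total bubble-slots: 20

Answer: 20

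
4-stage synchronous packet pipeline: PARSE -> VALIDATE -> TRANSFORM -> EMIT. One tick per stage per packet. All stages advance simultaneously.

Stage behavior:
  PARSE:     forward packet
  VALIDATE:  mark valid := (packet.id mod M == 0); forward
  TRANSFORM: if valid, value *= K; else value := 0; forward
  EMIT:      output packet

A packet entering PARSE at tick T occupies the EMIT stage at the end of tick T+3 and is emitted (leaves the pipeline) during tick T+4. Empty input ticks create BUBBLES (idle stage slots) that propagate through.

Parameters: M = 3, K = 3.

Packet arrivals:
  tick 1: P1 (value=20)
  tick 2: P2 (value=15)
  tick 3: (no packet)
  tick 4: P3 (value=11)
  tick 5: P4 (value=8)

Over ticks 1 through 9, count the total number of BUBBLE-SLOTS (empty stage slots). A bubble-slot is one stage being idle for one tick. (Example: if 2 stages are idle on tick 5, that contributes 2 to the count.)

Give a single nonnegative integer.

Tick 1: [PARSE:P1(v=20,ok=F), VALIDATE:-, TRANSFORM:-, EMIT:-] out:-; bubbles=3
Tick 2: [PARSE:P2(v=15,ok=F), VALIDATE:P1(v=20,ok=F), TRANSFORM:-, EMIT:-] out:-; bubbles=2
Tick 3: [PARSE:-, VALIDATE:P2(v=15,ok=F), TRANSFORM:P1(v=0,ok=F), EMIT:-] out:-; bubbles=2
Tick 4: [PARSE:P3(v=11,ok=F), VALIDATE:-, TRANSFORM:P2(v=0,ok=F), EMIT:P1(v=0,ok=F)] out:-; bubbles=1
Tick 5: [PARSE:P4(v=8,ok=F), VALIDATE:P3(v=11,ok=T), TRANSFORM:-, EMIT:P2(v=0,ok=F)] out:P1(v=0); bubbles=1
Tick 6: [PARSE:-, VALIDATE:P4(v=8,ok=F), TRANSFORM:P3(v=33,ok=T), EMIT:-] out:P2(v=0); bubbles=2
Tick 7: [PARSE:-, VALIDATE:-, TRANSFORM:P4(v=0,ok=F), EMIT:P3(v=33,ok=T)] out:-; bubbles=2
Tick 8: [PARSE:-, VALIDATE:-, TRANSFORM:-, EMIT:P4(v=0,ok=F)] out:P3(v=33); bubbles=3
Tick 9: [PARSE:-, VALIDATE:-, TRANSFORM:-, EMIT:-] out:P4(v=0); bubbles=4
Total bubble-slots: 20

Answer: 20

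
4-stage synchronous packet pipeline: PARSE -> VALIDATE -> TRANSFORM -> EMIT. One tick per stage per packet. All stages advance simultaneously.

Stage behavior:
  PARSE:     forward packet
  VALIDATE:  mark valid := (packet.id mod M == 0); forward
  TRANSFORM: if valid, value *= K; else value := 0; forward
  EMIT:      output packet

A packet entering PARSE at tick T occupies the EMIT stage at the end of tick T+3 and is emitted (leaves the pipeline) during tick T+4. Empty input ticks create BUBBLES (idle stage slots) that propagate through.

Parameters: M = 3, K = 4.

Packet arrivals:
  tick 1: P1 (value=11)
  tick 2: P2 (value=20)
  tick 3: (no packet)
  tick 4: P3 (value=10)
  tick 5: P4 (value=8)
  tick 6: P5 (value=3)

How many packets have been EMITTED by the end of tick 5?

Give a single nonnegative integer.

Answer: 1

Derivation:
Tick 1: [PARSE:P1(v=11,ok=F), VALIDATE:-, TRANSFORM:-, EMIT:-] out:-; in:P1
Tick 2: [PARSE:P2(v=20,ok=F), VALIDATE:P1(v=11,ok=F), TRANSFORM:-, EMIT:-] out:-; in:P2
Tick 3: [PARSE:-, VALIDATE:P2(v=20,ok=F), TRANSFORM:P1(v=0,ok=F), EMIT:-] out:-; in:-
Tick 4: [PARSE:P3(v=10,ok=F), VALIDATE:-, TRANSFORM:P2(v=0,ok=F), EMIT:P1(v=0,ok=F)] out:-; in:P3
Tick 5: [PARSE:P4(v=8,ok=F), VALIDATE:P3(v=10,ok=T), TRANSFORM:-, EMIT:P2(v=0,ok=F)] out:P1(v=0); in:P4
Emitted by tick 5: ['P1']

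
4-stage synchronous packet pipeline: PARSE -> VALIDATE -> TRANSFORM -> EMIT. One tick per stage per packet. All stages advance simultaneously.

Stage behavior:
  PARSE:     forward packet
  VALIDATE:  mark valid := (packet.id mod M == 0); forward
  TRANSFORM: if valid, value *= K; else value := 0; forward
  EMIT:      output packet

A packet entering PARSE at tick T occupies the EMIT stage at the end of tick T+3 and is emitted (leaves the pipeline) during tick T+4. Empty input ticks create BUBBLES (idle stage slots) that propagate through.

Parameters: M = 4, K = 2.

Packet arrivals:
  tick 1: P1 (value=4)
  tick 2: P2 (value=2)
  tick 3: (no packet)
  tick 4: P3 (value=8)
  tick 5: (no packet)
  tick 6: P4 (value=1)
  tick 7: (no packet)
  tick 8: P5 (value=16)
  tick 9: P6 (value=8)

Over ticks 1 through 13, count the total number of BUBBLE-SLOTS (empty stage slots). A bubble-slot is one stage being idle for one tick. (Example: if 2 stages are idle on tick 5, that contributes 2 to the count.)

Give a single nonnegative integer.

Answer: 28

Derivation:
Tick 1: [PARSE:P1(v=4,ok=F), VALIDATE:-, TRANSFORM:-, EMIT:-] out:-; bubbles=3
Tick 2: [PARSE:P2(v=2,ok=F), VALIDATE:P1(v=4,ok=F), TRANSFORM:-, EMIT:-] out:-; bubbles=2
Tick 3: [PARSE:-, VALIDATE:P2(v=2,ok=F), TRANSFORM:P1(v=0,ok=F), EMIT:-] out:-; bubbles=2
Tick 4: [PARSE:P3(v=8,ok=F), VALIDATE:-, TRANSFORM:P2(v=0,ok=F), EMIT:P1(v=0,ok=F)] out:-; bubbles=1
Tick 5: [PARSE:-, VALIDATE:P3(v=8,ok=F), TRANSFORM:-, EMIT:P2(v=0,ok=F)] out:P1(v=0); bubbles=2
Tick 6: [PARSE:P4(v=1,ok=F), VALIDATE:-, TRANSFORM:P3(v=0,ok=F), EMIT:-] out:P2(v=0); bubbles=2
Tick 7: [PARSE:-, VALIDATE:P4(v=1,ok=T), TRANSFORM:-, EMIT:P3(v=0,ok=F)] out:-; bubbles=2
Tick 8: [PARSE:P5(v=16,ok=F), VALIDATE:-, TRANSFORM:P4(v=2,ok=T), EMIT:-] out:P3(v=0); bubbles=2
Tick 9: [PARSE:P6(v=8,ok=F), VALIDATE:P5(v=16,ok=F), TRANSFORM:-, EMIT:P4(v=2,ok=T)] out:-; bubbles=1
Tick 10: [PARSE:-, VALIDATE:P6(v=8,ok=F), TRANSFORM:P5(v=0,ok=F), EMIT:-] out:P4(v=2); bubbles=2
Tick 11: [PARSE:-, VALIDATE:-, TRANSFORM:P6(v=0,ok=F), EMIT:P5(v=0,ok=F)] out:-; bubbles=2
Tick 12: [PARSE:-, VALIDATE:-, TRANSFORM:-, EMIT:P6(v=0,ok=F)] out:P5(v=0); bubbles=3
Tick 13: [PARSE:-, VALIDATE:-, TRANSFORM:-, EMIT:-] out:P6(v=0); bubbles=4
Total bubble-slots: 28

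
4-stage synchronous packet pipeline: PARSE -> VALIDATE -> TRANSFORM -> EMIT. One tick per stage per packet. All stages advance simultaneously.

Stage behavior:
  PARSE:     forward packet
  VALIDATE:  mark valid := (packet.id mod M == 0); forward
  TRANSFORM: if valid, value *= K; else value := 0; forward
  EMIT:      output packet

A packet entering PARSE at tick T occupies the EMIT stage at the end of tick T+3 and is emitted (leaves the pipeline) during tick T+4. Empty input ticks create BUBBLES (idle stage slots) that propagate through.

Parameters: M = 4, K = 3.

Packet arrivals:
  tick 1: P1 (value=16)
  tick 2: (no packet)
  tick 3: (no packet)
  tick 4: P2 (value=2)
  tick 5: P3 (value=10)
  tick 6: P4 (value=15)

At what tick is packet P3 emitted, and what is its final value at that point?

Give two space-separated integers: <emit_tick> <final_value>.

Tick 1: [PARSE:P1(v=16,ok=F), VALIDATE:-, TRANSFORM:-, EMIT:-] out:-; in:P1
Tick 2: [PARSE:-, VALIDATE:P1(v=16,ok=F), TRANSFORM:-, EMIT:-] out:-; in:-
Tick 3: [PARSE:-, VALIDATE:-, TRANSFORM:P1(v=0,ok=F), EMIT:-] out:-; in:-
Tick 4: [PARSE:P2(v=2,ok=F), VALIDATE:-, TRANSFORM:-, EMIT:P1(v=0,ok=F)] out:-; in:P2
Tick 5: [PARSE:P3(v=10,ok=F), VALIDATE:P2(v=2,ok=F), TRANSFORM:-, EMIT:-] out:P1(v=0); in:P3
Tick 6: [PARSE:P4(v=15,ok=F), VALIDATE:P3(v=10,ok=F), TRANSFORM:P2(v=0,ok=F), EMIT:-] out:-; in:P4
Tick 7: [PARSE:-, VALIDATE:P4(v=15,ok=T), TRANSFORM:P3(v=0,ok=F), EMIT:P2(v=0,ok=F)] out:-; in:-
Tick 8: [PARSE:-, VALIDATE:-, TRANSFORM:P4(v=45,ok=T), EMIT:P3(v=0,ok=F)] out:P2(v=0); in:-
Tick 9: [PARSE:-, VALIDATE:-, TRANSFORM:-, EMIT:P4(v=45,ok=T)] out:P3(v=0); in:-
Tick 10: [PARSE:-, VALIDATE:-, TRANSFORM:-, EMIT:-] out:P4(v=45); in:-
P3: arrives tick 5, valid=False (id=3, id%4=3), emit tick 9, final value 0

Answer: 9 0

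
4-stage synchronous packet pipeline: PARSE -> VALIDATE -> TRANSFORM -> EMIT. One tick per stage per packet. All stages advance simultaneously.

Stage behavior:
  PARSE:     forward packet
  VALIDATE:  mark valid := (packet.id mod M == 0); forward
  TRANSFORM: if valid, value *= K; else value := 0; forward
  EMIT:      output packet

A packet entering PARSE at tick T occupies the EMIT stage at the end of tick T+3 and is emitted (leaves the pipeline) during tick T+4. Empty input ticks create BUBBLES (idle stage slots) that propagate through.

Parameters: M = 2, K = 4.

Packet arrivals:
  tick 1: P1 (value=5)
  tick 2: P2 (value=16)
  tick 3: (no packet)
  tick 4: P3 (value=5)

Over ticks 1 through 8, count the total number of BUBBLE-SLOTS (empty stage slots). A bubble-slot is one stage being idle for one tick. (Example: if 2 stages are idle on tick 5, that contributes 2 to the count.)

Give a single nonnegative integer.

Tick 1: [PARSE:P1(v=5,ok=F), VALIDATE:-, TRANSFORM:-, EMIT:-] out:-; bubbles=3
Tick 2: [PARSE:P2(v=16,ok=F), VALIDATE:P1(v=5,ok=F), TRANSFORM:-, EMIT:-] out:-; bubbles=2
Tick 3: [PARSE:-, VALIDATE:P2(v=16,ok=T), TRANSFORM:P1(v=0,ok=F), EMIT:-] out:-; bubbles=2
Tick 4: [PARSE:P3(v=5,ok=F), VALIDATE:-, TRANSFORM:P2(v=64,ok=T), EMIT:P1(v=0,ok=F)] out:-; bubbles=1
Tick 5: [PARSE:-, VALIDATE:P3(v=5,ok=F), TRANSFORM:-, EMIT:P2(v=64,ok=T)] out:P1(v=0); bubbles=2
Tick 6: [PARSE:-, VALIDATE:-, TRANSFORM:P3(v=0,ok=F), EMIT:-] out:P2(v=64); bubbles=3
Tick 7: [PARSE:-, VALIDATE:-, TRANSFORM:-, EMIT:P3(v=0,ok=F)] out:-; bubbles=3
Tick 8: [PARSE:-, VALIDATE:-, TRANSFORM:-, EMIT:-] out:P3(v=0); bubbles=4
Total bubble-slots: 20

Answer: 20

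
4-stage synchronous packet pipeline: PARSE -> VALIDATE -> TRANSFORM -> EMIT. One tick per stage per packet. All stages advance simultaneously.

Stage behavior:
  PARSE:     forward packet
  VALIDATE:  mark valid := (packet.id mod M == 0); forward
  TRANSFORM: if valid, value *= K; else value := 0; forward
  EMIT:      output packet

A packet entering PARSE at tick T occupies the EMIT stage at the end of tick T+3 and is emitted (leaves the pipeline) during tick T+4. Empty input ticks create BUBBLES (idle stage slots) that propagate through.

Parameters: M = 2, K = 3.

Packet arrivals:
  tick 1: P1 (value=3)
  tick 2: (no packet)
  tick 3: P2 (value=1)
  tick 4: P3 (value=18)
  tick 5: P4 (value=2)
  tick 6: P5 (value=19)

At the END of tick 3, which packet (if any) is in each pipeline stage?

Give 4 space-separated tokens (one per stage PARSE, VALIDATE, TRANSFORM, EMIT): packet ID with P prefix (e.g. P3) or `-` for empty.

Tick 1: [PARSE:P1(v=3,ok=F), VALIDATE:-, TRANSFORM:-, EMIT:-] out:-; in:P1
Tick 2: [PARSE:-, VALIDATE:P1(v=3,ok=F), TRANSFORM:-, EMIT:-] out:-; in:-
Tick 3: [PARSE:P2(v=1,ok=F), VALIDATE:-, TRANSFORM:P1(v=0,ok=F), EMIT:-] out:-; in:P2
At end of tick 3: ['P2', '-', 'P1', '-']

Answer: P2 - P1 -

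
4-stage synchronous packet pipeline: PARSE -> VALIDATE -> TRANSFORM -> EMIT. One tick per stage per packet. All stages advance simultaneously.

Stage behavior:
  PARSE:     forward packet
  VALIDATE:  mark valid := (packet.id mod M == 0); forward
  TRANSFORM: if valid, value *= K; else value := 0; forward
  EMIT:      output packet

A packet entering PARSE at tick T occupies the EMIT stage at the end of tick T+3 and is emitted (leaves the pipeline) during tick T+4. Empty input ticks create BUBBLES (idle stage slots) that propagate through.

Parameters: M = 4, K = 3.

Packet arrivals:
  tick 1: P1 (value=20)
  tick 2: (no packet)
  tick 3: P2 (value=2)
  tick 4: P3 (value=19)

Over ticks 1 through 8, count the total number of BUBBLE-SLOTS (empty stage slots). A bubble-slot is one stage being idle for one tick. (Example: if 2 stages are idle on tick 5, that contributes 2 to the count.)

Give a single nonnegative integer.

Answer: 20

Derivation:
Tick 1: [PARSE:P1(v=20,ok=F), VALIDATE:-, TRANSFORM:-, EMIT:-] out:-; bubbles=3
Tick 2: [PARSE:-, VALIDATE:P1(v=20,ok=F), TRANSFORM:-, EMIT:-] out:-; bubbles=3
Tick 3: [PARSE:P2(v=2,ok=F), VALIDATE:-, TRANSFORM:P1(v=0,ok=F), EMIT:-] out:-; bubbles=2
Tick 4: [PARSE:P3(v=19,ok=F), VALIDATE:P2(v=2,ok=F), TRANSFORM:-, EMIT:P1(v=0,ok=F)] out:-; bubbles=1
Tick 5: [PARSE:-, VALIDATE:P3(v=19,ok=F), TRANSFORM:P2(v=0,ok=F), EMIT:-] out:P1(v=0); bubbles=2
Tick 6: [PARSE:-, VALIDATE:-, TRANSFORM:P3(v=0,ok=F), EMIT:P2(v=0,ok=F)] out:-; bubbles=2
Tick 7: [PARSE:-, VALIDATE:-, TRANSFORM:-, EMIT:P3(v=0,ok=F)] out:P2(v=0); bubbles=3
Tick 8: [PARSE:-, VALIDATE:-, TRANSFORM:-, EMIT:-] out:P3(v=0); bubbles=4
Total bubble-slots: 20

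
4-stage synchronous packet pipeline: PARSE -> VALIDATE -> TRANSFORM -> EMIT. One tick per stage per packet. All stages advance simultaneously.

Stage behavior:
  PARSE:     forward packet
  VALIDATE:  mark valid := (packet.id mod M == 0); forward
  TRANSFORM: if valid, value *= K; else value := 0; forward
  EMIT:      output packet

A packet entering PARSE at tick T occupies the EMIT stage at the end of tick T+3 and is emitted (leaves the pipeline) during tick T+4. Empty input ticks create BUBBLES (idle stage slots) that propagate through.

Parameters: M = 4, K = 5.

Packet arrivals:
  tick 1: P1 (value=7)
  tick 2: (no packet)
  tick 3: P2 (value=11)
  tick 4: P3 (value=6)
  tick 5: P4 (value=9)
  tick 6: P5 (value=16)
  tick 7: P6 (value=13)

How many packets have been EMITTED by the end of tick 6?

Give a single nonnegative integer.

Answer: 1

Derivation:
Tick 1: [PARSE:P1(v=7,ok=F), VALIDATE:-, TRANSFORM:-, EMIT:-] out:-; in:P1
Tick 2: [PARSE:-, VALIDATE:P1(v=7,ok=F), TRANSFORM:-, EMIT:-] out:-; in:-
Tick 3: [PARSE:P2(v=11,ok=F), VALIDATE:-, TRANSFORM:P1(v=0,ok=F), EMIT:-] out:-; in:P2
Tick 4: [PARSE:P3(v=6,ok=F), VALIDATE:P2(v=11,ok=F), TRANSFORM:-, EMIT:P1(v=0,ok=F)] out:-; in:P3
Tick 5: [PARSE:P4(v=9,ok=F), VALIDATE:P3(v=6,ok=F), TRANSFORM:P2(v=0,ok=F), EMIT:-] out:P1(v=0); in:P4
Tick 6: [PARSE:P5(v=16,ok=F), VALIDATE:P4(v=9,ok=T), TRANSFORM:P3(v=0,ok=F), EMIT:P2(v=0,ok=F)] out:-; in:P5
Emitted by tick 6: ['P1']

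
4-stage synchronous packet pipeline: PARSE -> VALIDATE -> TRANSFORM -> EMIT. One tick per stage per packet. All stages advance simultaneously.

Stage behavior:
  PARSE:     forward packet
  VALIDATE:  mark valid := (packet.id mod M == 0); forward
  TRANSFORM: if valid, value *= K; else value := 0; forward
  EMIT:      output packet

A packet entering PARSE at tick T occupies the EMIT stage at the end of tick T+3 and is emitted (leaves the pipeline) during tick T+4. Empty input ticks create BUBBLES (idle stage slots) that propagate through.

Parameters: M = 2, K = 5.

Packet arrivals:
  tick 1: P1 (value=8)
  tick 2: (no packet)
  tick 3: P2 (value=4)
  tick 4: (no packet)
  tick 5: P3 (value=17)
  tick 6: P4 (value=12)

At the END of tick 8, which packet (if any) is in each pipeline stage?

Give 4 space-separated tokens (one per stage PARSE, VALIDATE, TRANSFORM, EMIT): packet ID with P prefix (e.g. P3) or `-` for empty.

Answer: - - P4 P3

Derivation:
Tick 1: [PARSE:P1(v=8,ok=F), VALIDATE:-, TRANSFORM:-, EMIT:-] out:-; in:P1
Tick 2: [PARSE:-, VALIDATE:P1(v=8,ok=F), TRANSFORM:-, EMIT:-] out:-; in:-
Tick 3: [PARSE:P2(v=4,ok=F), VALIDATE:-, TRANSFORM:P1(v=0,ok=F), EMIT:-] out:-; in:P2
Tick 4: [PARSE:-, VALIDATE:P2(v=4,ok=T), TRANSFORM:-, EMIT:P1(v=0,ok=F)] out:-; in:-
Tick 5: [PARSE:P3(v=17,ok=F), VALIDATE:-, TRANSFORM:P2(v=20,ok=T), EMIT:-] out:P1(v=0); in:P3
Tick 6: [PARSE:P4(v=12,ok=F), VALIDATE:P3(v=17,ok=F), TRANSFORM:-, EMIT:P2(v=20,ok=T)] out:-; in:P4
Tick 7: [PARSE:-, VALIDATE:P4(v=12,ok=T), TRANSFORM:P3(v=0,ok=F), EMIT:-] out:P2(v=20); in:-
Tick 8: [PARSE:-, VALIDATE:-, TRANSFORM:P4(v=60,ok=T), EMIT:P3(v=0,ok=F)] out:-; in:-
At end of tick 8: ['-', '-', 'P4', 'P3']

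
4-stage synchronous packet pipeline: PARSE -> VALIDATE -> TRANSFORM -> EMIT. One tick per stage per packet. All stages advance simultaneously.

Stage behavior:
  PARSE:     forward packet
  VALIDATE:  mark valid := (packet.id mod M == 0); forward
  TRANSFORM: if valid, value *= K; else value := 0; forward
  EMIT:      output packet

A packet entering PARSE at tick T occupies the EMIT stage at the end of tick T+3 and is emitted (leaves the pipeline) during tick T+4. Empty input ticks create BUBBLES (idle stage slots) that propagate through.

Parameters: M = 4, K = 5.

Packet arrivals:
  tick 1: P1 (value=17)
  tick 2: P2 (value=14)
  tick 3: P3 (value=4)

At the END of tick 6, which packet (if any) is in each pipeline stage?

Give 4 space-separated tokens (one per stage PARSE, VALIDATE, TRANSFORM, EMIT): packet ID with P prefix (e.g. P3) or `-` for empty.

Tick 1: [PARSE:P1(v=17,ok=F), VALIDATE:-, TRANSFORM:-, EMIT:-] out:-; in:P1
Tick 2: [PARSE:P2(v=14,ok=F), VALIDATE:P1(v=17,ok=F), TRANSFORM:-, EMIT:-] out:-; in:P2
Tick 3: [PARSE:P3(v=4,ok=F), VALIDATE:P2(v=14,ok=F), TRANSFORM:P1(v=0,ok=F), EMIT:-] out:-; in:P3
Tick 4: [PARSE:-, VALIDATE:P3(v=4,ok=F), TRANSFORM:P2(v=0,ok=F), EMIT:P1(v=0,ok=F)] out:-; in:-
Tick 5: [PARSE:-, VALIDATE:-, TRANSFORM:P3(v=0,ok=F), EMIT:P2(v=0,ok=F)] out:P1(v=0); in:-
Tick 6: [PARSE:-, VALIDATE:-, TRANSFORM:-, EMIT:P3(v=0,ok=F)] out:P2(v=0); in:-
At end of tick 6: ['-', '-', '-', 'P3']

Answer: - - - P3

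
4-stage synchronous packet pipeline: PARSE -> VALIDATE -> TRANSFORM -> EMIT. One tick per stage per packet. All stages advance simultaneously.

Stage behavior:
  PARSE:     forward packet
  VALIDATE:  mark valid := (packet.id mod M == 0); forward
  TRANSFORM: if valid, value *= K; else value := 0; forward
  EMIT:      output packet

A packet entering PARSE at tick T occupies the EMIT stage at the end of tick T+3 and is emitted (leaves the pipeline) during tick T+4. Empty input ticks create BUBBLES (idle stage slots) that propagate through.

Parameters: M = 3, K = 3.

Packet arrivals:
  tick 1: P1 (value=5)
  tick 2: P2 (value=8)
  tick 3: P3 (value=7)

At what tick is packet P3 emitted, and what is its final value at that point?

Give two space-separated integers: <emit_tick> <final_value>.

Answer: 7 21

Derivation:
Tick 1: [PARSE:P1(v=5,ok=F), VALIDATE:-, TRANSFORM:-, EMIT:-] out:-; in:P1
Tick 2: [PARSE:P2(v=8,ok=F), VALIDATE:P1(v=5,ok=F), TRANSFORM:-, EMIT:-] out:-; in:P2
Tick 3: [PARSE:P3(v=7,ok=F), VALIDATE:P2(v=8,ok=F), TRANSFORM:P1(v=0,ok=F), EMIT:-] out:-; in:P3
Tick 4: [PARSE:-, VALIDATE:P3(v=7,ok=T), TRANSFORM:P2(v=0,ok=F), EMIT:P1(v=0,ok=F)] out:-; in:-
Tick 5: [PARSE:-, VALIDATE:-, TRANSFORM:P3(v=21,ok=T), EMIT:P2(v=0,ok=F)] out:P1(v=0); in:-
Tick 6: [PARSE:-, VALIDATE:-, TRANSFORM:-, EMIT:P3(v=21,ok=T)] out:P2(v=0); in:-
Tick 7: [PARSE:-, VALIDATE:-, TRANSFORM:-, EMIT:-] out:P3(v=21); in:-
P3: arrives tick 3, valid=True (id=3, id%3=0), emit tick 7, final value 21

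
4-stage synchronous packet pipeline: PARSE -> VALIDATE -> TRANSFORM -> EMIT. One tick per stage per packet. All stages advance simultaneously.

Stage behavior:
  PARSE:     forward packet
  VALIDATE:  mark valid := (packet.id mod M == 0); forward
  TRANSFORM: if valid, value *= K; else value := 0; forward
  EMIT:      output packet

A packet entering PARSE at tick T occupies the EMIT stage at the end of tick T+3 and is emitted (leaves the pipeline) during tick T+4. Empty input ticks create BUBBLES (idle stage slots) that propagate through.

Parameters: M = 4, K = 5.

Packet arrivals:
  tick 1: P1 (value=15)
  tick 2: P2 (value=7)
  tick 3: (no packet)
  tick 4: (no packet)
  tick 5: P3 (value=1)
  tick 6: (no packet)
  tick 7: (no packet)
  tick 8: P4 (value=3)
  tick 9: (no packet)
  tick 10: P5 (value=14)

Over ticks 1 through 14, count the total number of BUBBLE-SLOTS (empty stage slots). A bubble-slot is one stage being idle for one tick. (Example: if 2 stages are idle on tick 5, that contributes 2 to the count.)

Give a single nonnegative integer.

Answer: 36

Derivation:
Tick 1: [PARSE:P1(v=15,ok=F), VALIDATE:-, TRANSFORM:-, EMIT:-] out:-; bubbles=3
Tick 2: [PARSE:P2(v=7,ok=F), VALIDATE:P1(v=15,ok=F), TRANSFORM:-, EMIT:-] out:-; bubbles=2
Tick 3: [PARSE:-, VALIDATE:P2(v=7,ok=F), TRANSFORM:P1(v=0,ok=F), EMIT:-] out:-; bubbles=2
Tick 4: [PARSE:-, VALIDATE:-, TRANSFORM:P2(v=0,ok=F), EMIT:P1(v=0,ok=F)] out:-; bubbles=2
Tick 5: [PARSE:P3(v=1,ok=F), VALIDATE:-, TRANSFORM:-, EMIT:P2(v=0,ok=F)] out:P1(v=0); bubbles=2
Tick 6: [PARSE:-, VALIDATE:P3(v=1,ok=F), TRANSFORM:-, EMIT:-] out:P2(v=0); bubbles=3
Tick 7: [PARSE:-, VALIDATE:-, TRANSFORM:P3(v=0,ok=F), EMIT:-] out:-; bubbles=3
Tick 8: [PARSE:P4(v=3,ok=F), VALIDATE:-, TRANSFORM:-, EMIT:P3(v=0,ok=F)] out:-; bubbles=2
Tick 9: [PARSE:-, VALIDATE:P4(v=3,ok=T), TRANSFORM:-, EMIT:-] out:P3(v=0); bubbles=3
Tick 10: [PARSE:P5(v=14,ok=F), VALIDATE:-, TRANSFORM:P4(v=15,ok=T), EMIT:-] out:-; bubbles=2
Tick 11: [PARSE:-, VALIDATE:P5(v=14,ok=F), TRANSFORM:-, EMIT:P4(v=15,ok=T)] out:-; bubbles=2
Tick 12: [PARSE:-, VALIDATE:-, TRANSFORM:P5(v=0,ok=F), EMIT:-] out:P4(v=15); bubbles=3
Tick 13: [PARSE:-, VALIDATE:-, TRANSFORM:-, EMIT:P5(v=0,ok=F)] out:-; bubbles=3
Tick 14: [PARSE:-, VALIDATE:-, TRANSFORM:-, EMIT:-] out:P5(v=0); bubbles=4
Total bubble-slots: 36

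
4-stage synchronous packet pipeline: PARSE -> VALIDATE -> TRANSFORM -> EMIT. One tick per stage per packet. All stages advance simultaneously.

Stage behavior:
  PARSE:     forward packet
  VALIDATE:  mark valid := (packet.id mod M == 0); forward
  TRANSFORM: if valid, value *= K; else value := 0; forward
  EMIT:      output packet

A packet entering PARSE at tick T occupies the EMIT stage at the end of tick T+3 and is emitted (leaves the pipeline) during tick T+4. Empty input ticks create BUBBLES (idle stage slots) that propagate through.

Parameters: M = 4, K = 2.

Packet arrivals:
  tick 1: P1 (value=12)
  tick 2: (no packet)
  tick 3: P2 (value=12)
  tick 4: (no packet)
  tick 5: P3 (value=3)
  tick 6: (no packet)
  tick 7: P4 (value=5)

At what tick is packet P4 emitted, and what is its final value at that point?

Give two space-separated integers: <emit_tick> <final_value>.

Answer: 11 10

Derivation:
Tick 1: [PARSE:P1(v=12,ok=F), VALIDATE:-, TRANSFORM:-, EMIT:-] out:-; in:P1
Tick 2: [PARSE:-, VALIDATE:P1(v=12,ok=F), TRANSFORM:-, EMIT:-] out:-; in:-
Tick 3: [PARSE:P2(v=12,ok=F), VALIDATE:-, TRANSFORM:P1(v=0,ok=F), EMIT:-] out:-; in:P2
Tick 4: [PARSE:-, VALIDATE:P2(v=12,ok=F), TRANSFORM:-, EMIT:P1(v=0,ok=F)] out:-; in:-
Tick 5: [PARSE:P3(v=3,ok=F), VALIDATE:-, TRANSFORM:P2(v=0,ok=F), EMIT:-] out:P1(v=0); in:P3
Tick 6: [PARSE:-, VALIDATE:P3(v=3,ok=F), TRANSFORM:-, EMIT:P2(v=0,ok=F)] out:-; in:-
Tick 7: [PARSE:P4(v=5,ok=F), VALIDATE:-, TRANSFORM:P3(v=0,ok=F), EMIT:-] out:P2(v=0); in:P4
Tick 8: [PARSE:-, VALIDATE:P4(v=5,ok=T), TRANSFORM:-, EMIT:P3(v=0,ok=F)] out:-; in:-
Tick 9: [PARSE:-, VALIDATE:-, TRANSFORM:P4(v=10,ok=T), EMIT:-] out:P3(v=0); in:-
Tick 10: [PARSE:-, VALIDATE:-, TRANSFORM:-, EMIT:P4(v=10,ok=T)] out:-; in:-
Tick 11: [PARSE:-, VALIDATE:-, TRANSFORM:-, EMIT:-] out:P4(v=10); in:-
P4: arrives tick 7, valid=True (id=4, id%4=0), emit tick 11, final value 10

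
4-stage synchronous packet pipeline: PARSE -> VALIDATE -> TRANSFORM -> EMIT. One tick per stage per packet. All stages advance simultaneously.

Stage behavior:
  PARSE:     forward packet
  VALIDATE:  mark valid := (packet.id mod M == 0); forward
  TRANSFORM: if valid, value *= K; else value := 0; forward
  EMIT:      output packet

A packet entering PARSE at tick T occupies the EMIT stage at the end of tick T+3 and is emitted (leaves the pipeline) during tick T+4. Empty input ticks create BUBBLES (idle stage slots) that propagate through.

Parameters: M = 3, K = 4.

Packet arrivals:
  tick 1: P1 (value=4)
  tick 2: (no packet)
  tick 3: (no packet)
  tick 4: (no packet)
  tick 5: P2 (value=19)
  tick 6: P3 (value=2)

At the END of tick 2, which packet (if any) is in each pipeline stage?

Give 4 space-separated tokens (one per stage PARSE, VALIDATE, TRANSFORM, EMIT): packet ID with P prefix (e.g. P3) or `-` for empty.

Answer: - P1 - -

Derivation:
Tick 1: [PARSE:P1(v=4,ok=F), VALIDATE:-, TRANSFORM:-, EMIT:-] out:-; in:P1
Tick 2: [PARSE:-, VALIDATE:P1(v=4,ok=F), TRANSFORM:-, EMIT:-] out:-; in:-
At end of tick 2: ['-', 'P1', '-', '-']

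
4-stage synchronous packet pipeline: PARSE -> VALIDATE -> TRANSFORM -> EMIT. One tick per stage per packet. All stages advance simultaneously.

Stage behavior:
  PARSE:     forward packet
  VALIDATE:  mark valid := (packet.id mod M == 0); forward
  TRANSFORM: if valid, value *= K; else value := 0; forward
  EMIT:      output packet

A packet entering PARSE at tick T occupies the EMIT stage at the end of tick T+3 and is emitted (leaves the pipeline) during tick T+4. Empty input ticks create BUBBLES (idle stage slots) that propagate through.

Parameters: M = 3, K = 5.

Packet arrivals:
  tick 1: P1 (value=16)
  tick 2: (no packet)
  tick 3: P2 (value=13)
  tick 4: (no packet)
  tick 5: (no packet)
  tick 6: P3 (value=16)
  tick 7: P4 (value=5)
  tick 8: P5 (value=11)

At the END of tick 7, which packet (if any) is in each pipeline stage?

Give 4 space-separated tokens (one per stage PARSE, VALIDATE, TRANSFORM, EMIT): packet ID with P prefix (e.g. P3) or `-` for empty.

Tick 1: [PARSE:P1(v=16,ok=F), VALIDATE:-, TRANSFORM:-, EMIT:-] out:-; in:P1
Tick 2: [PARSE:-, VALIDATE:P1(v=16,ok=F), TRANSFORM:-, EMIT:-] out:-; in:-
Tick 3: [PARSE:P2(v=13,ok=F), VALIDATE:-, TRANSFORM:P1(v=0,ok=F), EMIT:-] out:-; in:P2
Tick 4: [PARSE:-, VALIDATE:P2(v=13,ok=F), TRANSFORM:-, EMIT:P1(v=0,ok=F)] out:-; in:-
Tick 5: [PARSE:-, VALIDATE:-, TRANSFORM:P2(v=0,ok=F), EMIT:-] out:P1(v=0); in:-
Tick 6: [PARSE:P3(v=16,ok=F), VALIDATE:-, TRANSFORM:-, EMIT:P2(v=0,ok=F)] out:-; in:P3
Tick 7: [PARSE:P4(v=5,ok=F), VALIDATE:P3(v=16,ok=T), TRANSFORM:-, EMIT:-] out:P2(v=0); in:P4
At end of tick 7: ['P4', 'P3', '-', '-']

Answer: P4 P3 - -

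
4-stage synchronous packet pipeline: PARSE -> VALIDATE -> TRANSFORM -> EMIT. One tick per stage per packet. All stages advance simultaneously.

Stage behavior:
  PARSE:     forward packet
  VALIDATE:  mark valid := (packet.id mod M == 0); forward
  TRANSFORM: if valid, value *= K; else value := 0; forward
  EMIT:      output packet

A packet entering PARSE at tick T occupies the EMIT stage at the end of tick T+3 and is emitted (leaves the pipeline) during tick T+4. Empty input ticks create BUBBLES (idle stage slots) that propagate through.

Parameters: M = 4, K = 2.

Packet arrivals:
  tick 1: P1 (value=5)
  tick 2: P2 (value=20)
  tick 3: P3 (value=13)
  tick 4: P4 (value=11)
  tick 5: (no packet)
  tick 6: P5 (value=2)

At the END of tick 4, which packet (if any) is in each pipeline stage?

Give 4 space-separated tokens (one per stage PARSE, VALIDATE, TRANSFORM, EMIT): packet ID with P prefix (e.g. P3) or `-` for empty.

Answer: P4 P3 P2 P1

Derivation:
Tick 1: [PARSE:P1(v=5,ok=F), VALIDATE:-, TRANSFORM:-, EMIT:-] out:-; in:P1
Tick 2: [PARSE:P2(v=20,ok=F), VALIDATE:P1(v=5,ok=F), TRANSFORM:-, EMIT:-] out:-; in:P2
Tick 3: [PARSE:P3(v=13,ok=F), VALIDATE:P2(v=20,ok=F), TRANSFORM:P1(v=0,ok=F), EMIT:-] out:-; in:P3
Tick 4: [PARSE:P4(v=11,ok=F), VALIDATE:P3(v=13,ok=F), TRANSFORM:P2(v=0,ok=F), EMIT:P1(v=0,ok=F)] out:-; in:P4
At end of tick 4: ['P4', 'P3', 'P2', 'P1']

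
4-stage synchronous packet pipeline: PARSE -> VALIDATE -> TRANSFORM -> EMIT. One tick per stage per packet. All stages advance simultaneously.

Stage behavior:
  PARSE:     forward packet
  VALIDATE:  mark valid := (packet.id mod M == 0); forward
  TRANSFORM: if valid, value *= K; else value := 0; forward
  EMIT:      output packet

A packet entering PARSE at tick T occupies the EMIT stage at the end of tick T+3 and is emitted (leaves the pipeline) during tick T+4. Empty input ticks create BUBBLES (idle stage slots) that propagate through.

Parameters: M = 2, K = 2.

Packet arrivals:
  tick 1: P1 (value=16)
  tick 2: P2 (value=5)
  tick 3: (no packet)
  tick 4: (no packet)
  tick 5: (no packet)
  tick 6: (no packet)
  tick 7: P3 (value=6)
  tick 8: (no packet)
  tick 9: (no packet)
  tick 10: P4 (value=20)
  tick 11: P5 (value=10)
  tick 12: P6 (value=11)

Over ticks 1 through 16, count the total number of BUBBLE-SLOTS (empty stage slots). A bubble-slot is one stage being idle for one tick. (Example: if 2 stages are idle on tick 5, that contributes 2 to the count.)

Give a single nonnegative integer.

Answer: 40

Derivation:
Tick 1: [PARSE:P1(v=16,ok=F), VALIDATE:-, TRANSFORM:-, EMIT:-] out:-; bubbles=3
Tick 2: [PARSE:P2(v=5,ok=F), VALIDATE:P1(v=16,ok=F), TRANSFORM:-, EMIT:-] out:-; bubbles=2
Tick 3: [PARSE:-, VALIDATE:P2(v=5,ok=T), TRANSFORM:P1(v=0,ok=F), EMIT:-] out:-; bubbles=2
Tick 4: [PARSE:-, VALIDATE:-, TRANSFORM:P2(v=10,ok=T), EMIT:P1(v=0,ok=F)] out:-; bubbles=2
Tick 5: [PARSE:-, VALIDATE:-, TRANSFORM:-, EMIT:P2(v=10,ok=T)] out:P1(v=0); bubbles=3
Tick 6: [PARSE:-, VALIDATE:-, TRANSFORM:-, EMIT:-] out:P2(v=10); bubbles=4
Tick 7: [PARSE:P3(v=6,ok=F), VALIDATE:-, TRANSFORM:-, EMIT:-] out:-; bubbles=3
Tick 8: [PARSE:-, VALIDATE:P3(v=6,ok=F), TRANSFORM:-, EMIT:-] out:-; bubbles=3
Tick 9: [PARSE:-, VALIDATE:-, TRANSFORM:P3(v=0,ok=F), EMIT:-] out:-; bubbles=3
Tick 10: [PARSE:P4(v=20,ok=F), VALIDATE:-, TRANSFORM:-, EMIT:P3(v=0,ok=F)] out:-; bubbles=2
Tick 11: [PARSE:P5(v=10,ok=F), VALIDATE:P4(v=20,ok=T), TRANSFORM:-, EMIT:-] out:P3(v=0); bubbles=2
Tick 12: [PARSE:P6(v=11,ok=F), VALIDATE:P5(v=10,ok=F), TRANSFORM:P4(v=40,ok=T), EMIT:-] out:-; bubbles=1
Tick 13: [PARSE:-, VALIDATE:P6(v=11,ok=T), TRANSFORM:P5(v=0,ok=F), EMIT:P4(v=40,ok=T)] out:-; bubbles=1
Tick 14: [PARSE:-, VALIDATE:-, TRANSFORM:P6(v=22,ok=T), EMIT:P5(v=0,ok=F)] out:P4(v=40); bubbles=2
Tick 15: [PARSE:-, VALIDATE:-, TRANSFORM:-, EMIT:P6(v=22,ok=T)] out:P5(v=0); bubbles=3
Tick 16: [PARSE:-, VALIDATE:-, TRANSFORM:-, EMIT:-] out:P6(v=22); bubbles=4
Total bubble-slots: 40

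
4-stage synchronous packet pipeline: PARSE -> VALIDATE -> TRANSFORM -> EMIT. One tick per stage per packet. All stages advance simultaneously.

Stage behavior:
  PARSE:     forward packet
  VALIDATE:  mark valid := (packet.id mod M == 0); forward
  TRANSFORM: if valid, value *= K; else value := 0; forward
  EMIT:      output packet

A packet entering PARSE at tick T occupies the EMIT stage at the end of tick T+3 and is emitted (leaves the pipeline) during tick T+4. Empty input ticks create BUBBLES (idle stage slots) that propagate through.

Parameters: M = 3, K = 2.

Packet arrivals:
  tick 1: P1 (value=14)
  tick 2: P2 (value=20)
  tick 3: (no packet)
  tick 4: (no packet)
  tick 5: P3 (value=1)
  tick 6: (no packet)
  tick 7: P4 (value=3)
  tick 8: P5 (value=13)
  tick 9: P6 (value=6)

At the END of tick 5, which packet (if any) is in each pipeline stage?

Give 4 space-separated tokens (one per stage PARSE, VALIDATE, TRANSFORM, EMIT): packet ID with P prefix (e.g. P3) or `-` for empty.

Answer: P3 - - P2

Derivation:
Tick 1: [PARSE:P1(v=14,ok=F), VALIDATE:-, TRANSFORM:-, EMIT:-] out:-; in:P1
Tick 2: [PARSE:P2(v=20,ok=F), VALIDATE:P1(v=14,ok=F), TRANSFORM:-, EMIT:-] out:-; in:P2
Tick 3: [PARSE:-, VALIDATE:P2(v=20,ok=F), TRANSFORM:P1(v=0,ok=F), EMIT:-] out:-; in:-
Tick 4: [PARSE:-, VALIDATE:-, TRANSFORM:P2(v=0,ok=F), EMIT:P1(v=0,ok=F)] out:-; in:-
Tick 5: [PARSE:P3(v=1,ok=F), VALIDATE:-, TRANSFORM:-, EMIT:P2(v=0,ok=F)] out:P1(v=0); in:P3
At end of tick 5: ['P3', '-', '-', 'P2']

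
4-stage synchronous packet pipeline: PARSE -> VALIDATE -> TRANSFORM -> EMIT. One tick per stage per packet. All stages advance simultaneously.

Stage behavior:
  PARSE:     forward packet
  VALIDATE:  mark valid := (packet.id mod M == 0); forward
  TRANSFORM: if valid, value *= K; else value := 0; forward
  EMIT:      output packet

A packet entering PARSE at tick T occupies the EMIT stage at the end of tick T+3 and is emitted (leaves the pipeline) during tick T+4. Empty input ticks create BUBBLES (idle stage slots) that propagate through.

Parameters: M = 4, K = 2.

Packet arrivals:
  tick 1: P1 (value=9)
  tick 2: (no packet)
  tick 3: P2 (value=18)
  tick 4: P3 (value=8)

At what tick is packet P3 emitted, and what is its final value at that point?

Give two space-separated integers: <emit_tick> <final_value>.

Tick 1: [PARSE:P1(v=9,ok=F), VALIDATE:-, TRANSFORM:-, EMIT:-] out:-; in:P1
Tick 2: [PARSE:-, VALIDATE:P1(v=9,ok=F), TRANSFORM:-, EMIT:-] out:-; in:-
Tick 3: [PARSE:P2(v=18,ok=F), VALIDATE:-, TRANSFORM:P1(v=0,ok=F), EMIT:-] out:-; in:P2
Tick 4: [PARSE:P3(v=8,ok=F), VALIDATE:P2(v=18,ok=F), TRANSFORM:-, EMIT:P1(v=0,ok=F)] out:-; in:P3
Tick 5: [PARSE:-, VALIDATE:P3(v=8,ok=F), TRANSFORM:P2(v=0,ok=F), EMIT:-] out:P1(v=0); in:-
Tick 6: [PARSE:-, VALIDATE:-, TRANSFORM:P3(v=0,ok=F), EMIT:P2(v=0,ok=F)] out:-; in:-
Tick 7: [PARSE:-, VALIDATE:-, TRANSFORM:-, EMIT:P3(v=0,ok=F)] out:P2(v=0); in:-
Tick 8: [PARSE:-, VALIDATE:-, TRANSFORM:-, EMIT:-] out:P3(v=0); in:-
P3: arrives tick 4, valid=False (id=3, id%4=3), emit tick 8, final value 0

Answer: 8 0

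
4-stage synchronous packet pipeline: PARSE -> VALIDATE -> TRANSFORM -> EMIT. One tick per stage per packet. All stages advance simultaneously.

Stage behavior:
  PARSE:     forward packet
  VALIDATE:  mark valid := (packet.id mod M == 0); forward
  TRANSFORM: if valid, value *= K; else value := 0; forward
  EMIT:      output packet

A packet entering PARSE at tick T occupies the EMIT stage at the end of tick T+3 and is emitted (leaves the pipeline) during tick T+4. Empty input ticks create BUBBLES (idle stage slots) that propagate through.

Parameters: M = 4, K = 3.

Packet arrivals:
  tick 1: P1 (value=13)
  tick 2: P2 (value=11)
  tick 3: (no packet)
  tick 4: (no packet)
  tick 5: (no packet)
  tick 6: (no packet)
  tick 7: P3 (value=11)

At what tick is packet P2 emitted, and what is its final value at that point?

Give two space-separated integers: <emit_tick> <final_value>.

Answer: 6 0

Derivation:
Tick 1: [PARSE:P1(v=13,ok=F), VALIDATE:-, TRANSFORM:-, EMIT:-] out:-; in:P1
Tick 2: [PARSE:P2(v=11,ok=F), VALIDATE:P1(v=13,ok=F), TRANSFORM:-, EMIT:-] out:-; in:P2
Tick 3: [PARSE:-, VALIDATE:P2(v=11,ok=F), TRANSFORM:P1(v=0,ok=F), EMIT:-] out:-; in:-
Tick 4: [PARSE:-, VALIDATE:-, TRANSFORM:P2(v=0,ok=F), EMIT:P1(v=0,ok=F)] out:-; in:-
Tick 5: [PARSE:-, VALIDATE:-, TRANSFORM:-, EMIT:P2(v=0,ok=F)] out:P1(v=0); in:-
Tick 6: [PARSE:-, VALIDATE:-, TRANSFORM:-, EMIT:-] out:P2(v=0); in:-
Tick 7: [PARSE:P3(v=11,ok=F), VALIDATE:-, TRANSFORM:-, EMIT:-] out:-; in:P3
Tick 8: [PARSE:-, VALIDATE:P3(v=11,ok=F), TRANSFORM:-, EMIT:-] out:-; in:-
Tick 9: [PARSE:-, VALIDATE:-, TRANSFORM:P3(v=0,ok=F), EMIT:-] out:-; in:-
Tick 10: [PARSE:-, VALIDATE:-, TRANSFORM:-, EMIT:P3(v=0,ok=F)] out:-; in:-
Tick 11: [PARSE:-, VALIDATE:-, TRANSFORM:-, EMIT:-] out:P3(v=0); in:-
P2: arrives tick 2, valid=False (id=2, id%4=2), emit tick 6, final value 0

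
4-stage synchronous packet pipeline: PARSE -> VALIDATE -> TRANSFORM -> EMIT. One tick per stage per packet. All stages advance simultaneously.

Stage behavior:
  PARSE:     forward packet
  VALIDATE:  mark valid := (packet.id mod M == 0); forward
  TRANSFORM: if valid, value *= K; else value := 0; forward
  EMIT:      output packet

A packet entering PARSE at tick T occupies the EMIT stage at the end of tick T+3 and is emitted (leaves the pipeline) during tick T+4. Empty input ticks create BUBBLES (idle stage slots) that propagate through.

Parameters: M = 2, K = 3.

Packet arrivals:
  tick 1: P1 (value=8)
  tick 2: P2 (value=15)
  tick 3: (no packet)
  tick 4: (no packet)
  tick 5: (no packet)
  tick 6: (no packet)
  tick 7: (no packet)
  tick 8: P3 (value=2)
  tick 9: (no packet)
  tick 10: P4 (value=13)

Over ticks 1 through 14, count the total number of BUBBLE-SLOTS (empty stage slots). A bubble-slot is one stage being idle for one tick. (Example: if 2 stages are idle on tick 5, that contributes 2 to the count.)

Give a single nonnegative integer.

Answer: 40

Derivation:
Tick 1: [PARSE:P1(v=8,ok=F), VALIDATE:-, TRANSFORM:-, EMIT:-] out:-; bubbles=3
Tick 2: [PARSE:P2(v=15,ok=F), VALIDATE:P1(v=8,ok=F), TRANSFORM:-, EMIT:-] out:-; bubbles=2
Tick 3: [PARSE:-, VALIDATE:P2(v=15,ok=T), TRANSFORM:P1(v=0,ok=F), EMIT:-] out:-; bubbles=2
Tick 4: [PARSE:-, VALIDATE:-, TRANSFORM:P2(v=45,ok=T), EMIT:P1(v=0,ok=F)] out:-; bubbles=2
Tick 5: [PARSE:-, VALIDATE:-, TRANSFORM:-, EMIT:P2(v=45,ok=T)] out:P1(v=0); bubbles=3
Tick 6: [PARSE:-, VALIDATE:-, TRANSFORM:-, EMIT:-] out:P2(v=45); bubbles=4
Tick 7: [PARSE:-, VALIDATE:-, TRANSFORM:-, EMIT:-] out:-; bubbles=4
Tick 8: [PARSE:P3(v=2,ok=F), VALIDATE:-, TRANSFORM:-, EMIT:-] out:-; bubbles=3
Tick 9: [PARSE:-, VALIDATE:P3(v=2,ok=F), TRANSFORM:-, EMIT:-] out:-; bubbles=3
Tick 10: [PARSE:P4(v=13,ok=F), VALIDATE:-, TRANSFORM:P3(v=0,ok=F), EMIT:-] out:-; bubbles=2
Tick 11: [PARSE:-, VALIDATE:P4(v=13,ok=T), TRANSFORM:-, EMIT:P3(v=0,ok=F)] out:-; bubbles=2
Tick 12: [PARSE:-, VALIDATE:-, TRANSFORM:P4(v=39,ok=T), EMIT:-] out:P3(v=0); bubbles=3
Tick 13: [PARSE:-, VALIDATE:-, TRANSFORM:-, EMIT:P4(v=39,ok=T)] out:-; bubbles=3
Tick 14: [PARSE:-, VALIDATE:-, TRANSFORM:-, EMIT:-] out:P4(v=39); bubbles=4
Total bubble-slots: 40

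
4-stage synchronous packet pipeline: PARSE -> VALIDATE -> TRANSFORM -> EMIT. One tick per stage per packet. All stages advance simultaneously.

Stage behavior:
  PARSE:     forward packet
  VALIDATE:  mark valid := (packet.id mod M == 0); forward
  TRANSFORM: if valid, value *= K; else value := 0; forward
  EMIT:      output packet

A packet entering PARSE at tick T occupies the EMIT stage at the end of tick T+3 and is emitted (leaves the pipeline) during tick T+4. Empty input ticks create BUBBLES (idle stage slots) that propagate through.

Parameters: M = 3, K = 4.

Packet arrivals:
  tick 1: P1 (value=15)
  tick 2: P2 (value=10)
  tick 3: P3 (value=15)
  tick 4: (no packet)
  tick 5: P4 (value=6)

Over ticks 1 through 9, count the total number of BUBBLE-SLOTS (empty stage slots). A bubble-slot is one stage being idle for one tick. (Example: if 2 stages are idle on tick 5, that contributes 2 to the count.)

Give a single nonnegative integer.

Answer: 20

Derivation:
Tick 1: [PARSE:P1(v=15,ok=F), VALIDATE:-, TRANSFORM:-, EMIT:-] out:-; bubbles=3
Tick 2: [PARSE:P2(v=10,ok=F), VALIDATE:P1(v=15,ok=F), TRANSFORM:-, EMIT:-] out:-; bubbles=2
Tick 3: [PARSE:P3(v=15,ok=F), VALIDATE:P2(v=10,ok=F), TRANSFORM:P1(v=0,ok=F), EMIT:-] out:-; bubbles=1
Tick 4: [PARSE:-, VALIDATE:P3(v=15,ok=T), TRANSFORM:P2(v=0,ok=F), EMIT:P1(v=0,ok=F)] out:-; bubbles=1
Tick 5: [PARSE:P4(v=6,ok=F), VALIDATE:-, TRANSFORM:P3(v=60,ok=T), EMIT:P2(v=0,ok=F)] out:P1(v=0); bubbles=1
Tick 6: [PARSE:-, VALIDATE:P4(v=6,ok=F), TRANSFORM:-, EMIT:P3(v=60,ok=T)] out:P2(v=0); bubbles=2
Tick 7: [PARSE:-, VALIDATE:-, TRANSFORM:P4(v=0,ok=F), EMIT:-] out:P3(v=60); bubbles=3
Tick 8: [PARSE:-, VALIDATE:-, TRANSFORM:-, EMIT:P4(v=0,ok=F)] out:-; bubbles=3
Tick 9: [PARSE:-, VALIDATE:-, TRANSFORM:-, EMIT:-] out:P4(v=0); bubbles=4
Total bubble-slots: 20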